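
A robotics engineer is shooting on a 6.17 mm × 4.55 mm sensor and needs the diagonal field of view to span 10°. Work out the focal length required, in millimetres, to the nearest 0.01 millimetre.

Sensor diagonal = √(6.17² + 4.55²) = √58.7714 ≈ 7.6663 mm.
From α = 2·arctan(d/2f) we get f = d / (2·tan(α/2)).
With d = 7.6663 mm and α/2 = 5°, tan(α/2) ≈ 0.08749, so f ≈ 7.6663 / 0.17498 ≈ 43.8128 mm.

43.81 mm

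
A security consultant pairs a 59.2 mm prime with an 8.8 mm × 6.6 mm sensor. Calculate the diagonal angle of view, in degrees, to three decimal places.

10.616°

Sensor diagonal = √(8.8² + 6.6²) = √121.0000 ≈ 11.0000 mm.
Angle of view α = 2·arctan(d/2f) with d = 11.0000 mm and f = 59.2 mm.
d/2f = 0.09291; arctan(0.09291) ≈ 5.3079°, so α ≈ 10.6157°.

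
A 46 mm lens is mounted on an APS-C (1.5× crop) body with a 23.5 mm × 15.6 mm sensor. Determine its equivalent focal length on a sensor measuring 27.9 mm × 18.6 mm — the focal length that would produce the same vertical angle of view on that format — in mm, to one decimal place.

54.8 mm

Equal angle of view means equal height/f ratio, so f₂ = f₁ · (height₂/height₁) = 46 × 18.6/15.6.
f₂ = 46 × 1.19231 ≈ 54.846 mm.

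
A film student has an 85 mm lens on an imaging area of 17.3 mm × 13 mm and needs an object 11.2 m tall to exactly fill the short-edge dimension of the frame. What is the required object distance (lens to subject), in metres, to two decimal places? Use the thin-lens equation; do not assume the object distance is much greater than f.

73.32 m

W: 11.2 m = 11200 mm.
Magnification m = h/W = dᵢ/dₒ; combined with 1/f = 1/dₒ + 1/dᵢ this gives dₒ = f·(1 + W/h).
dₒ = 85 mm × (1 + 11200/13) = 85 × 862.5385 ≈ 73315.769 mm = 73.3158 m.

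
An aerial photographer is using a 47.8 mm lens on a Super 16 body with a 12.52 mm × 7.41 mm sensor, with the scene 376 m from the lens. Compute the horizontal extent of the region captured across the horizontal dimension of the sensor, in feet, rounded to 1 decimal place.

dₒ: 376 m = 376000 mm.
Similar triangles through the lens centre give W/dₒ = w/dᵢ; with 1/f = 1/dₒ + 1/dᵢ this gives W = w·(dₒ − f)/f.
W = 12.52 mm × (376000 − 47.8) / 47.8 = 12.52 × 7865.1088 ≈ 98471.162 mm = 98471.162/304.8 ft = 323.068 ft.

323.1 ft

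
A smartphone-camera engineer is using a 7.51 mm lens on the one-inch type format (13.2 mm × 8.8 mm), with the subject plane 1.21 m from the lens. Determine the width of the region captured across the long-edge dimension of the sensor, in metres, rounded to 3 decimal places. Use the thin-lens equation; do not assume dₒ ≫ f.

2.114 m

dₒ: 1.21 m = 1210 mm.
Similar triangles through the lens centre give W/dₒ = w/dᵢ; with 1/f = 1/dₒ + 1/dᵢ this gives W = w·(dₒ − f)/f.
W = 13.2 mm × (1210 − 7.51) / 7.51 = 13.2 × 160.1185 ≈ 2113.564 mm = 2.11356 m.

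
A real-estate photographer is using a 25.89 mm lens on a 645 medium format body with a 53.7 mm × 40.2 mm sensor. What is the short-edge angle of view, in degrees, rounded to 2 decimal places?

75.65°

Angle of view α = 2·arctan(h/2f) with h = 40.2 mm and f = 25.89 mm.
h/2f = 0.77636; arctan(0.77636) ≈ 37.8244°, so α ≈ 75.6488°.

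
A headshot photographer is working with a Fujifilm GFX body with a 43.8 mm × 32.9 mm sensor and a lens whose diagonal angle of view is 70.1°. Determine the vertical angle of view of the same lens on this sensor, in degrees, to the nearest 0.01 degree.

45.69°

Sensor diagonal = √(43.8² + 32.9²) = √3000.8500 ≈ 54.7800 mm.
From the diagonal AOV: f = 54.7800 / (2·tan(35.05°)) = 54.7800 / 1.40302 ≈ 39.0444 mm.
Vertical AOV = 2·arctan(32.9 / (2 × 39.0444)) = 2·arctan(0.42131) ≈ 45.6928°.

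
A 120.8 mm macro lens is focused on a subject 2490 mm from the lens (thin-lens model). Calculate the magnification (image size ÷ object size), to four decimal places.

0.0510×

Thin lens: 1/f = 1/dₒ + 1/dᵢ → 1/dᵢ = 1/120.8 − 1/2490 = 0.0078765 mm⁻¹, so dᵢ ≈ 126.9593 mm.
Magnification m = dᵢ/dₒ = 126.9593/2490 ≈ 0.05099.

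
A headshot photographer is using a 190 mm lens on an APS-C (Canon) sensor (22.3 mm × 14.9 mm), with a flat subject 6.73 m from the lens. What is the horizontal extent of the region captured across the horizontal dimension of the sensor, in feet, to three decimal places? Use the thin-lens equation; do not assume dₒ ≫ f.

dₒ: 6.73 m = 6730 mm.
Similar triangles through the lens centre give W/dₒ = w/dᵢ; with 1/f = 1/dₒ + 1/dᵢ this gives W = w·(dₒ − f)/f.
W = 22.3 mm × (6730 − 190) / 190 = 22.3 × 34.4211 ≈ 767.589 mm = 767.589/304.8 ft = 2.51834 ft.

2.518 ft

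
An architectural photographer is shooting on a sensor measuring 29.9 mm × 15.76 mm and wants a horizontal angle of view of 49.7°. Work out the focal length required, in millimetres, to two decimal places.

32.28 mm

From α = 2·arctan(w/2f) we get f = w / (2·tan(α/2)).
With w = 29.9 mm and α/2 = 24.85°, tan(α/2) ≈ 0.46312, so f ≈ 29.9 / 0.92625 ≈ 32.2808 mm.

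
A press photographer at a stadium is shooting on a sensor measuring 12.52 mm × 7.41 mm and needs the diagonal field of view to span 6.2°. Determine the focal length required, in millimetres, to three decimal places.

134.315 mm

Sensor diagonal = √(12.52² + 7.41²) = √211.6585 ≈ 14.5485 mm.
From α = 2·arctan(d/2f) we get f = d / (2·tan(α/2)).
With d = 14.5485 mm and α/2 = 3.1°, tan(α/2) ≈ 0.05416, so f ≈ 14.5485 / 0.10832 ≈ 134.3151 mm.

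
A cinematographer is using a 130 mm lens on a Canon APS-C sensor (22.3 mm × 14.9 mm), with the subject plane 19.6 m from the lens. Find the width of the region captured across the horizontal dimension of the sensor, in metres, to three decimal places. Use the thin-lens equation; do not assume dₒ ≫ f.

3.340 m

dₒ: 19.6 m = 19600 mm.
Similar triangles through the lens centre give W/dₒ = w/dᵢ; with 1/f = 1/dₒ + 1/dᵢ this gives W = w·(dₒ − f)/f.
W = 22.3 mm × (19600 − 130) / 130 = 22.3 × 149.7692 ≈ 3339.854 mm = 3.33985 m.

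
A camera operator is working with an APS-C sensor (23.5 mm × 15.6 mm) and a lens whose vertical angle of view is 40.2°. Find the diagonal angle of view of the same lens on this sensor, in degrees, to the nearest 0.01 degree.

From the vertical AOV: f = 15.6 / (2·tan(20.1°)) = 15.6 / 0.73190 ≈ 21.3145 mm.
Sensor diagonal = √(23.5² + 15.6²) = √795.6100 ≈ 28.2066 mm.
Diagonal AOV = 2·arctan(28.2066 / (2 × 21.3145)) = 2·arctan(0.66168) ≈ 66.9832°.

66.98°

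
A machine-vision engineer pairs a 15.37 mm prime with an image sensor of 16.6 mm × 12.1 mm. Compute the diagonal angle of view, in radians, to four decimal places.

Sensor diagonal = √(16.6² + 12.1²) = √421.9700 ≈ 20.5419 mm.
Angle of view α = 2·arctan(d/2f) with d = 20.5419 mm and f = 15.37 mm.
d/2f = 0.66825; arctan(0.66825) ≈ 0.5891 rad, so α ≈ 1.1782 rad.

1.1782 rad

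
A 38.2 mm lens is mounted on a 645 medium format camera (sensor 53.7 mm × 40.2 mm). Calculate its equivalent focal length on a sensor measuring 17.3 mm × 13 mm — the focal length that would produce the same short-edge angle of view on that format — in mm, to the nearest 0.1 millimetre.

12.4 mm

Equal angle of view means equal height/f ratio, so f₂ = f₁ · (height₂/height₁) = 38.2 × 13/40.2.
f₂ = 38.2 × 0.32338 ≈ 12.353 mm.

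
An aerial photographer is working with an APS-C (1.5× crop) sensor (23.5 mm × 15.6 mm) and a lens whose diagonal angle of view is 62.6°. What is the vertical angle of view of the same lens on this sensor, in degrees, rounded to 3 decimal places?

Sensor diagonal = √(23.5² + 15.6²) = √795.6100 ≈ 28.2066 mm.
From the diagonal AOV: f = 28.2066 / (2·tan(31.3°)) = 28.2066 / 1.21602 ≈ 23.1958 mm.
Vertical AOV = 2·arctan(15.6 / (2 × 23.1958)) = 2·arctan(0.33627) ≈ 37.1722°.

37.172°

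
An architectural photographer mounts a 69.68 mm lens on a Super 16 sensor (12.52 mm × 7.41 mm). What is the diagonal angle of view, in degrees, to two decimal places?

Sensor diagonal = √(12.52² + 7.41²) = √211.6585 ≈ 14.5485 mm.
Angle of view α = 2·arctan(d/2f) with d = 14.5485 mm and f = 69.68 mm.
d/2f = 0.10440; arctan(0.10440) ≈ 5.9598°, so α ≈ 11.9196°.

11.92°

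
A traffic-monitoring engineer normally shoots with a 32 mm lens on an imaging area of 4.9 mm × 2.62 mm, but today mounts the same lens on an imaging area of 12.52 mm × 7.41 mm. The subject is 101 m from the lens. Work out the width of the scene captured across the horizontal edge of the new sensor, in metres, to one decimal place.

39.5 m

The focal length stays 32 mm; the relevant sensor dimension is now w = 12.52 mm. Object distance dₒ = 101 m = 101000 mm.
Thin-lens field width W = w·(dₒ − f)/f = 12.52 × (101000 − 32)/32 ≈ 39503.730 mm = 39.5037 m.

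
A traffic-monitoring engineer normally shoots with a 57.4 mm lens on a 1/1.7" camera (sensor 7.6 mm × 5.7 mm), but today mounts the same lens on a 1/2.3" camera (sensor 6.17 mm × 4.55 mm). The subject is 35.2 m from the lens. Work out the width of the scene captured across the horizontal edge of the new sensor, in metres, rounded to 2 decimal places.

The focal length stays 57.4 mm; the relevant sensor dimension is now w = 6.17 mm. Object distance dₒ = 35.2 m = 35200 mm.
Thin-lens field width W = w·(dₒ − f)/f = 6.17 × (35200 − 57.4)/57.4 ≈ 3777.523 mm = 3.77752 m.

3.78 m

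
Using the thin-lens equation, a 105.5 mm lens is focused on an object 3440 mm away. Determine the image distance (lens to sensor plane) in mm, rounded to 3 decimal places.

1/dᵢ = 1/f − 1/dₒ = 1/105.5 − 1/3440 = 0.0091880 mm⁻¹.
dᵢ = 1/0.0091880 ≈ 108.8379 mm.

108.838 mm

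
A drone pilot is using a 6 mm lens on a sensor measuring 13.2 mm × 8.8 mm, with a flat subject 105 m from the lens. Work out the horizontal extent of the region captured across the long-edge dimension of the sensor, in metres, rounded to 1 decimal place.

dₒ: 105 m = 105000 mm.
Similar triangles through the lens centre give W/dₒ = w/dᵢ; with 1/f = 1/dₒ + 1/dᵢ this gives W = w·(dₒ − f)/f.
W = 13.2 mm × (105000 − 6) / 6 = 13.2 × 17499.0000 ≈ 230986.800 mm = 230.987 m.

231.0 m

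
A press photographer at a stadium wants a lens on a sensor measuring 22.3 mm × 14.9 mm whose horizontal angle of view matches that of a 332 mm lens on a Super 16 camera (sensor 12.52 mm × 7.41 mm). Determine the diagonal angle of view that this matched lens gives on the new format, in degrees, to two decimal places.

Equal horizontal AOV ⇒ f₂ = f₁ · 22.3/12.52 = 332 × 1.78115 ≈ 591.3419 mm.
Sensor diagonal = √(22.3² + 14.9²) = √719.3000 ≈ 26.8198 mm.
Diagonal AOV on the new format = 2·arctan(26.8198 / (2 × 591.3419)) = 2·arctan(0.02268) ≈ 2.5982°.

2.60°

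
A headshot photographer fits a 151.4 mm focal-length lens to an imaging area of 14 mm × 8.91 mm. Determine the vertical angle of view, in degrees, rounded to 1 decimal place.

Angle of view α = 2·arctan(h/2f) with h = 8.91 mm and f = 151.4 mm.
h/2f = 0.02943; arctan(0.02943) ≈ 1.6855°, so α ≈ 3.3709°.

3.4°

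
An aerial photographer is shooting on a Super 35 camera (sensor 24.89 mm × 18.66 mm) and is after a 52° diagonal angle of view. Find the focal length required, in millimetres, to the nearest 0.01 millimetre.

31.89 mm

Sensor diagonal = √(24.89² + 18.66²) = √967.7077 ≈ 31.1080 mm.
From α = 2·arctan(d/2f) we get f = d / (2·tan(α/2)).
With d = 31.1080 mm and α/2 = 26°, tan(α/2) ≈ 0.48773, so f ≈ 31.1080 / 0.97547 ≈ 31.8904 mm.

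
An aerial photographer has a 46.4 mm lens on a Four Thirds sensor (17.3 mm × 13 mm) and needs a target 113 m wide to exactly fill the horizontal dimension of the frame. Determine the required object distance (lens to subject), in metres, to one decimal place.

303.1 m

W: 113 m = 113000 mm.
Magnification m = w/W = dᵢ/dₒ; combined with 1/f = 1/dₒ + 1/dᵢ this gives dₒ = f·(1 + W/w).
dₒ = 46.4 mm × (1 + 113000/17.3) = 46.4 × 6532.7919 ≈ 303121.545 mm = 303.122 m.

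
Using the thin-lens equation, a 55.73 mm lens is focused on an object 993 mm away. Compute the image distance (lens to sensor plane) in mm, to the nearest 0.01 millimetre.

1/dᵢ = 1/f − 1/dₒ = 1/55.73 − 1/993 = 0.0169366 mm⁻¹.
dᵢ = 1/0.0169366 ≈ 59.0437 mm.

59.04 mm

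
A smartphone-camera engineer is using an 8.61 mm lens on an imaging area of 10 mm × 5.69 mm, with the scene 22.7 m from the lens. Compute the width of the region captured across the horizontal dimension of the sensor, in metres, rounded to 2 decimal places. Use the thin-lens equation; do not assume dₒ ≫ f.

26.35 m

dₒ: 22.7 m = 22700 mm.
Similar triangles through the lens centre give W/dₒ = w/dᵢ; with 1/f = 1/dₒ + 1/dᵢ this gives W = w·(dₒ − f)/f.
W = 10 mm × (22700 − 8.61) / 8.61 = 10 × 2635.4692 ≈ 26354.692 mm = 26.3547 m.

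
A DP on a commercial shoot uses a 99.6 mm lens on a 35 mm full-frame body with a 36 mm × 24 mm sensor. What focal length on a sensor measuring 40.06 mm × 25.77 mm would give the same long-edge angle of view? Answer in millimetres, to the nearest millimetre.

Equal angle of view means equal width/f ratio, so f₂ = f₁ · (width₂/width₁) = 99.6 × 40.06/36.
f₂ = 99.6 × 1.11278 ≈ 110.833 mm.

111 mm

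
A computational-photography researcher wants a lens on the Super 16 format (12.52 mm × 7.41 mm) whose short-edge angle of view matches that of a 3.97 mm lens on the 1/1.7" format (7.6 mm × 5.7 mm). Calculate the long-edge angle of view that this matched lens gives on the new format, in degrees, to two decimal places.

Equal short-edge AOV ⇒ f₂ = f₁ · 7.41/5.7 = 3.97 × 1.30000 ≈ 5.1610 mm.
Long-edge AOV on the new format = 2·arctan(12.52 / (2 × 5.1610)) = 2·arctan(1.21294) ≈ 100.9929°.

100.99°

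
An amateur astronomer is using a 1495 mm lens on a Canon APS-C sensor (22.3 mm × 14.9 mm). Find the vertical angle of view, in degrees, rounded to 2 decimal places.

0.57°

Angle of view α = 2·arctan(h/2f) with h = 14.9 mm and f = 1495 mm.
h/2f = 0.00498; arctan(0.00498) ≈ 0.2855°, so α ≈ 0.5710°.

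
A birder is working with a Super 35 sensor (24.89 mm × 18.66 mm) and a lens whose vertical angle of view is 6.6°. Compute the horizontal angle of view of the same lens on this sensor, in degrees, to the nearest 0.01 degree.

From the vertical AOV: f = 18.66 / (2·tan(3.3°)) = 18.66 / 0.11532 ≈ 161.8116 mm.
Horizontal AOV = 2·arctan(24.89 / (2 × 161.8116)) = 2·arctan(0.07691) ≈ 8.7960°.

8.80°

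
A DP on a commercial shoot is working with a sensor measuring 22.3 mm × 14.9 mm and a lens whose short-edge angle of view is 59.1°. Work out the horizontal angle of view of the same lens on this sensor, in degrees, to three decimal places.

From the short-edge AOV: f = 14.9 / (2·tan(29.55°)) = 14.9 / 1.13385 ≈ 13.1411 mm.
Horizontal AOV = 2·arctan(22.3 / (2 × 13.1411)) = 2·arctan(0.84849) ≈ 80.6282°.

80.628°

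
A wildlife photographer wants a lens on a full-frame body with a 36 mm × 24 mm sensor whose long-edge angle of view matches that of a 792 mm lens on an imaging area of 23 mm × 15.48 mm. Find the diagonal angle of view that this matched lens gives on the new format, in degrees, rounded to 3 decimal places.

2.000°

Equal long-edge AOV ⇒ f₂ = f₁ · 36/23 = 792 × 1.56522 ≈ 1239.6522 mm.
Sensor diagonal = √(36² + 24²) = √1872.0000 ≈ 43.2666 mm.
Diagonal AOV on the new format = 2·arctan(43.2666 / (2 × 1239.6522)) = 2·arctan(0.01745) ≈ 1.9995°.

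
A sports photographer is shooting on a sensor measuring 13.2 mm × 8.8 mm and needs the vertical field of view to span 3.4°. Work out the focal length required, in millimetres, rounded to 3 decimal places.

148.251 mm

From α = 2·arctan(h/2f) we get f = h / (2·tan(α/2)).
With h = 8.8 mm and α/2 = 1.7°, tan(α/2) ≈ 0.02968, so f ≈ 8.8 / 0.05936 ≈ 148.2514 mm.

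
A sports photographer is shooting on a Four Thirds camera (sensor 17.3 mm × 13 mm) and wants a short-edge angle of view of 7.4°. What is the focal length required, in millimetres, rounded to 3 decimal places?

100.515 mm

From α = 2·arctan(h/2f) we get f = h / (2·tan(α/2)).
With h = 13 mm and α/2 = 3.7°, tan(α/2) ≈ 0.06467, so f ≈ 13 / 0.12933 ≈ 100.5148 mm.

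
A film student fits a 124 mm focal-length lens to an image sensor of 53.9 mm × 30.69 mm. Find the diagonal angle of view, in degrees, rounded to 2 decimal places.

Sensor diagonal = √(53.9² + 30.69²) = √3847.0861 ≈ 62.0249 mm.
Angle of view α = 2·arctan(d/2f) with d = 62.0249 mm and f = 124 mm.
d/2f = 0.25010; arctan(0.25010) ≈ 14.0417°, so α ≈ 28.0833°.

28.08°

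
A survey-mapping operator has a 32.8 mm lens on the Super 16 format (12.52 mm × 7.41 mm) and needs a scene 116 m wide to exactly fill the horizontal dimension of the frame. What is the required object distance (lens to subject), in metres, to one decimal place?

W: 116 m = 116000 mm.
Magnification m = w/W = dᵢ/dₒ; combined with 1/f = 1/dₒ + 1/dᵢ this gives dₒ = f·(1 + W/w).
dₒ = 32.8 mm × (1 + 116000/12.52) = 32.8 × 9266.1757 ≈ 303930.564 mm = 303.931 m.

303.9 m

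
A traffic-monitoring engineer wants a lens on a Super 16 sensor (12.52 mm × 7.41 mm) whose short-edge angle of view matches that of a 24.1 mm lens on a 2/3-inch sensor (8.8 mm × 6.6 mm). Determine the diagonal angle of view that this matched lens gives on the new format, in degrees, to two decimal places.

30.10°

Equal short-edge AOV ⇒ f₂ = f₁ · 7.41/6.6 = 24.1 × 1.12273 ≈ 27.0577 mm.
Sensor diagonal = √(12.52² + 7.41²) = √211.6585 ≈ 14.5485 mm.
Diagonal AOV on the new format = 2·arctan(14.5485 / (2 × 27.0577)) = 2·arctan(0.26884) ≈ 30.0954°.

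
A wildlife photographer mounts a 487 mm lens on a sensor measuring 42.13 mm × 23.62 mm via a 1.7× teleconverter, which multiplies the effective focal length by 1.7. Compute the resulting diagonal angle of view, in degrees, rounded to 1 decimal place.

Effective focal length f = 487 × 1.7 = 827.9 mm.
Sensor diagonal = √(42.13² + 23.62²) = √2332.8413 ≈ 48.2995 mm.
α = 2·arctan(48.299 / (2 × 827.9)) = 2·arctan(0.02917) ≈ 3.3417°.

3.3°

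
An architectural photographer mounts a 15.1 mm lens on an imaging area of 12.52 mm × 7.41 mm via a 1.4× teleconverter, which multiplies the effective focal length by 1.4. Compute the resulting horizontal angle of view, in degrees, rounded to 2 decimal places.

Effective focal length f = 15.1 × 1.4 = 21.14 mm.
α = 2·arctan(12.52 / (2 × 21.14)) = 2·arctan(0.29612) ≈ 32.9903°.

32.99°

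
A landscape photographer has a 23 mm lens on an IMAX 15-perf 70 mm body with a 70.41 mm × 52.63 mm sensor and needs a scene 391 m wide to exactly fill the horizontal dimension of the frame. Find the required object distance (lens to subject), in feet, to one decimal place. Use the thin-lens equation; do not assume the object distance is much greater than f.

419.1 ft

W: 391 m = 391000 mm.
Magnification m = w/W = dᵢ/dₒ; combined with 1/f = 1/dₒ + 1/dᵢ this gives dₒ = f·(1 + W/w).
dₒ = 23 mm × (1 + 391000/70.41) = 23 × 5554.1885 ≈ 127746.335 mm = 127746.335/304.8 ft = 419.115 ft.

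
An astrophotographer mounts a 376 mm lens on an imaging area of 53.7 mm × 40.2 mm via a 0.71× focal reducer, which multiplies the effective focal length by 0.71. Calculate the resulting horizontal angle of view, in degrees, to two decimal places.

Effective focal length f = 376 × 0.71 = 266.96 mm.
α = 2·arctan(53.7 / (2 × 266.96)) = 2·arctan(0.10058) ≈ 11.4866°.

11.49°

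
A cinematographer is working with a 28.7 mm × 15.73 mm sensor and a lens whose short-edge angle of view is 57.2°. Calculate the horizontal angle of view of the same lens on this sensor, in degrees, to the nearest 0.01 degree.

89.70°

From the short-edge AOV: f = 15.73 / (2·tan(28.6°)) = 15.73 / 1.09044 ≈ 14.4254 mm.
Horizontal AOV = 2·arctan(28.7 / (2 × 14.4254)) = 2·arctan(0.99477) ≈ 89.6996°.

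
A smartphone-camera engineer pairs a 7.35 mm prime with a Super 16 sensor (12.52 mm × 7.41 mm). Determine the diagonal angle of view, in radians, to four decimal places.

Sensor diagonal = √(12.52² + 7.41²) = √211.6585 ≈ 14.5485 mm.
Angle of view α = 2·arctan(d/2f) with d = 14.5485 mm and f = 7.35 mm.
d/2f = 0.98969; arctan(0.98969) ≈ 0.7802 rad, so α ≈ 1.5604 rad.

1.5604 rad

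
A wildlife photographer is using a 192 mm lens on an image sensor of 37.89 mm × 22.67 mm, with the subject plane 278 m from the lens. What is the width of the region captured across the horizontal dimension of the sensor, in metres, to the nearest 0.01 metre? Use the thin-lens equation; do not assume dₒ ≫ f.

54.82 m

dₒ: 278 m = 278000 mm.
Similar triangles through the lens centre give W/dₒ = w/dᵢ; with 1/f = 1/dₒ + 1/dᵢ this gives W = w·(dₒ − f)/f.
W = 37.89 mm × (278000 − 192) / 192 = 37.89 × 1446.9167 ≈ 54823.673 mm = 54.8237 m.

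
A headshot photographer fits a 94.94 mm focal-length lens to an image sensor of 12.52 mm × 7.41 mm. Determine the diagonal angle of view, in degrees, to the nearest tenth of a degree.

Sensor diagonal = √(12.52² + 7.41²) = √211.6585 ≈ 14.5485 mm.
Angle of view α = 2·arctan(d/2f) with d = 14.5485 mm and f = 94.94 mm.
d/2f = 0.07662; arctan(0.07662) ≈ 4.3814°, so α ≈ 8.7628°.

8.8°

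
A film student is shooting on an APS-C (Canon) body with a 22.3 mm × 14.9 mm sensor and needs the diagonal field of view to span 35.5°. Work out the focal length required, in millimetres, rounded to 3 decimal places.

41.892 mm

Sensor diagonal = √(22.3² + 14.9²) = √719.3000 ≈ 26.8198 mm.
From α = 2·arctan(d/2f) we get f = d / (2·tan(α/2)).
With d = 26.8198 mm and α/2 = 17.75°, tan(α/2) ≈ 0.32010, so f ≈ 26.8198 / 0.64021 ≈ 41.8925 mm.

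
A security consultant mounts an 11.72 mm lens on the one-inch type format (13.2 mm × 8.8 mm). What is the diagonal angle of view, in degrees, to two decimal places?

68.18°

Sensor diagonal = √(13.2² + 8.8²) = √251.6800 ≈ 15.8644 mm.
Angle of view α = 2·arctan(d/2f) with d = 15.8644 mm and f = 11.72 mm.
d/2f = 0.67681; arctan(0.67681) ≈ 34.0905°, so α ≈ 68.1811°.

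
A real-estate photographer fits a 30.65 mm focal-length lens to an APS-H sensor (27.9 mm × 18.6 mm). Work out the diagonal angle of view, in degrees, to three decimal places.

57.358°

Sensor diagonal = √(27.9² + 18.6²) = √1124.3700 ≈ 33.5316 mm.
Angle of view α = 2·arctan(d/2f) with d = 33.5316 mm and f = 30.65 mm.
d/2f = 0.54701; arctan(0.54701) ≈ 28.6790°, so α ≈ 57.3581°.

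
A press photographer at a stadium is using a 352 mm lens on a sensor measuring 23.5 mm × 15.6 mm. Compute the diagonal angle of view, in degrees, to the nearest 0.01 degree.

Sensor diagonal = √(23.5² + 15.6²) = √795.6100 ≈ 28.2066 mm.
Angle of view α = 2·arctan(d/2f) with d = 28.2066 mm and f = 352 mm.
d/2f = 0.04007; arctan(0.04007) ≈ 2.2944°, so α ≈ 4.5888°.

4.59°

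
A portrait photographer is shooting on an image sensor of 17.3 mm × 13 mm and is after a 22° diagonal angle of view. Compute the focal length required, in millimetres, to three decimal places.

55.664 mm

Sensor diagonal = √(17.3² + 13²) = √468.2900 ≈ 21.6400 mm.
From α = 2·arctan(d/2f) we get f = d / (2·tan(α/2)).
With d = 21.6400 mm and α/2 = 11°, tan(α/2) ≈ 0.19438, so f ≈ 21.6400 / 0.38876 ≈ 55.6641 mm.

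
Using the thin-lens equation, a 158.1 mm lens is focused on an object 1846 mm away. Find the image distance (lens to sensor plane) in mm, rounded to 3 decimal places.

172.909 mm

1/dᵢ = 1/f − 1/dₒ = 1/158.1 − 1/1846 = 0.0057834 mm⁻¹.
dᵢ = 1/0.0057834 ≈ 172.9087 mm.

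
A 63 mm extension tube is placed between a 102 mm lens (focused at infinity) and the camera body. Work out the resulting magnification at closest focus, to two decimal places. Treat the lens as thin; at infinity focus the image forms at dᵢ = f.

The tube moves the image plane from f to f + e, so dᵢ = 102 + 63 = 165 mm. Focus is achieved when 1/f = 1/dₒ + 1/dᵢ, giving dₒ = 1/(1/f − 1/(f+e)).
Magnification m = dᵢ/dₒ = (f+e)·(1/f − 1/(f+e)) = e/f = 63/102 ≈ 0.6176.

0.62×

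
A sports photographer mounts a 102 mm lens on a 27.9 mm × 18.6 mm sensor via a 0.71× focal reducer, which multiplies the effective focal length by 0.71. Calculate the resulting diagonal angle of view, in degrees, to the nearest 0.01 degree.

26.07°

Effective focal length f = 102 × 0.71 = 72.42 mm.
Sensor diagonal = √(27.9² + 18.6²) = √1124.3700 ≈ 33.5316 mm.
α = 2·arctan(33.532 / (2 × 72.42)) = 2·arctan(0.23151) ≈ 26.0696°.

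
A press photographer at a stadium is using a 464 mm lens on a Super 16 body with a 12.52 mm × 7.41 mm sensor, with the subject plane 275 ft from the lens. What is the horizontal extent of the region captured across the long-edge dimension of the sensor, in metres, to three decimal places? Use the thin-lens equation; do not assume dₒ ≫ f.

2.249 m

dₒ: 275 ft × 304.8 mm/ft = 83820.00 mm.
Similar triangles through the lens centre give W/dₒ = w/dᵢ; with 1/f = 1/dₒ + 1/dᵢ this gives W = w·(dₒ − f)/f.
W = 12.52 mm × (83820 − 464) / 464 = 12.52 × 179.6465 ≈ 2249.175 mm = 2.24917 m.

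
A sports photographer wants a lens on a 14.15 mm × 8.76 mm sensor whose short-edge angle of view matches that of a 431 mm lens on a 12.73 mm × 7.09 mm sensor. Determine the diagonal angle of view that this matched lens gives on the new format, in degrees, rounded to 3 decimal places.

Equal short-edge AOV ⇒ f₂ = f₁ · 8.76/7.09 = 431 × 1.23554 ≈ 532.5190 mm.
Sensor diagonal = √(14.15² + 8.76²) = √276.9601 ≈ 16.6421 mm.
Diagonal AOV on the new format = 2·arctan(16.6421 / (2 × 532.5190)) = 2·arctan(0.01563) ≈ 1.7904°.

1.790°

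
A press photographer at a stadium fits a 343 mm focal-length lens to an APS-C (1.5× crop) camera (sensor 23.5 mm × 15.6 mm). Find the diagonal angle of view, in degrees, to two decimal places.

Sensor diagonal = √(23.5² + 15.6²) = √795.6100 ≈ 28.2066 mm.
Angle of view α = 2·arctan(d/2f) with d = 28.2066 mm and f = 343 mm.
d/2f = 0.04112; arctan(0.04112) ≈ 2.3545°, so α ≈ 4.7091°.

4.71°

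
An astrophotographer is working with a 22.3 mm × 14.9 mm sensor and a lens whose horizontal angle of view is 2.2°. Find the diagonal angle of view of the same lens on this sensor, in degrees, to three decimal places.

2.646°

From the horizontal AOV: f = 22.3 / (2·tan(1.1°)) = 22.3 / 0.03840 ≈ 580.6995 mm.
Sensor diagonal = √(22.3² + 14.9²) = √719.3000 ≈ 26.8198 mm.
Diagonal AOV = 2·arctan(26.8198 / (2 × 580.6995)) = 2·arctan(0.02309) ≈ 2.6458°.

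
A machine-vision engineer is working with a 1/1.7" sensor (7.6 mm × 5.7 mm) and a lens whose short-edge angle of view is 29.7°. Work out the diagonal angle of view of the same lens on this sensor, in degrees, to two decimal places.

From the short-edge AOV: f = 5.7 / (2·tan(14.85°)) = 5.7 / 0.53029 ≈ 10.7488 mm.
Sensor diagonal = √(7.6² + 5.7²) = √90.2500 ≈ 9.5000 mm.
Diagonal AOV = 2·arctan(9.5000 / (2 × 10.7488)) = 2·arctan(0.44191) ≈ 47.6821°.

47.68°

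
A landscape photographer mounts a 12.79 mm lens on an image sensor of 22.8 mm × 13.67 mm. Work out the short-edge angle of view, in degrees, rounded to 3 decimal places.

Angle of view α = 2·arctan(h/2f) with h = 13.67 mm and f = 12.79 mm.
h/2f = 0.53440; arctan(0.53440) ≈ 28.1201°, so α ≈ 56.2403°.

56.240°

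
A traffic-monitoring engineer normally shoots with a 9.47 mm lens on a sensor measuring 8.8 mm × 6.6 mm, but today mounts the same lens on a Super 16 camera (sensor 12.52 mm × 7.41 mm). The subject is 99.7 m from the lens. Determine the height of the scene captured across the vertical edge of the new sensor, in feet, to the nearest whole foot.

The focal length stays 9.47 mm; the relevant sensor dimension is now h = 7.41 mm. Object distance dₒ = 99.7 m = 99700 mm.
Thin-lens field height W = h·(dₒ − f)/f = 7.41 × (99700 − 9.47)/9.47 ≈ 78004.945 mm = 78004.945/304.8 ft = 255.922 ft.

256 ft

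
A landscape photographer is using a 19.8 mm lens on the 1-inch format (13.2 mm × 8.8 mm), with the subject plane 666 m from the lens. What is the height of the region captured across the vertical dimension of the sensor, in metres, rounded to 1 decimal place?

296.0 m

dₒ: 666 m = 666000 mm.
Similar triangles through the lens centre give W/dₒ = h/dᵢ; with 1/f = 1/dₒ + 1/dᵢ this gives W = h·(dₒ − f)/f.
W = 8.8 mm × (666000 − 19.8) / 19.8 = 8.8 × 33635.3636 ≈ 295991.200 mm = 295.991 m.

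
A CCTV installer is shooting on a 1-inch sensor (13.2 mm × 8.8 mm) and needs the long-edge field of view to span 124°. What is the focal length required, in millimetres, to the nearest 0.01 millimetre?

3.51 mm

From α = 2·arctan(w/2f) we get f = w / (2·tan(α/2)).
With w = 13.2 mm and α/2 = 62°, tan(α/2) ≈ 1.88073, so f ≈ 13.2 / 3.76145 ≈ 3.5093 mm.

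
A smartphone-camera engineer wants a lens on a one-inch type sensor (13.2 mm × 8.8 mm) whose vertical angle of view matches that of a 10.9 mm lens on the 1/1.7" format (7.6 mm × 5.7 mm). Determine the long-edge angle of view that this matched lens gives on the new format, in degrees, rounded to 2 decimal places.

Equal vertical AOV ⇒ f₂ = f₁ · 8.8/5.7 = 10.9 × 1.54386 ≈ 16.8281 mm.
Long-edge AOV on the new format = 2·arctan(13.2 / (2 × 16.8281)) = 2·arctan(0.39220) ≈ 42.8304°.

42.83°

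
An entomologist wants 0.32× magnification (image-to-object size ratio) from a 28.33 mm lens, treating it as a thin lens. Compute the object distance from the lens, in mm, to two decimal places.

116.86 mm

With m = dᵢ/dₒ and 1/f = 1/dₒ + 1/dᵢ, substituting dᵢ = m·dₒ gives 1/f = (1 + 1/m)/dₒ, hence dₒ = f·(1 + 1/m).
dₒ = 28.33 × (1 + 1/0.32) = 28.33 × 4.12500 ≈ 116.861 mm.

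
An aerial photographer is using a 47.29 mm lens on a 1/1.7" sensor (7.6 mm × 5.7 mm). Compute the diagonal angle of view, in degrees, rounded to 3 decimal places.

Sensor diagonal = √(7.6² + 5.7²) = √90.2500 ≈ 9.5000 mm.
Angle of view α = 2·arctan(d/2f) with d = 9.5000 mm and f = 47.29 mm.
d/2f = 0.10044; arctan(0.10044) ≈ 5.7358°, so α ≈ 11.4716°.

11.472°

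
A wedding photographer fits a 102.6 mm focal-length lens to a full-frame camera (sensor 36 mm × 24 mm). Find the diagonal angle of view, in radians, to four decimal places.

Sensor diagonal = √(36² + 24²) = √1872.0000 ≈ 43.2666 mm.
Angle of view α = 2·arctan(d/2f) with d = 43.2666 mm and f = 102.6 mm.
d/2f = 0.21085; arctan(0.21085) ≈ 0.2078 rad, so α ≈ 0.4156 rad.

0.4156 rad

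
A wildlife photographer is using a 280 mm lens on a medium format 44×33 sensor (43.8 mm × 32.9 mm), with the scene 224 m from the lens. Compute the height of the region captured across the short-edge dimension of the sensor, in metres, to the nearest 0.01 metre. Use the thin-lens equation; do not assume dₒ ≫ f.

26.29 m

dₒ: 224 m = 224000 mm.
Similar triangles through the lens centre give W/dₒ = h/dᵢ; with 1/f = 1/dₒ + 1/dᵢ this gives W = h·(dₒ − f)/f.
W = 32.9 mm × (224000 − 280) / 280 = 32.9 × 799.0000 ≈ 26287.100 mm = 26.2871 m.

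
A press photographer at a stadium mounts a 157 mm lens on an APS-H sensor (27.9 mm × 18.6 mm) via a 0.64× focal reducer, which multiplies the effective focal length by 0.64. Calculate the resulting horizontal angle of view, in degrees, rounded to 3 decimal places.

Effective focal length f = 157 × 0.64 = 100.48 mm.
α = 2·arctan(27.9 / (2 × 100.48)) = 2·arctan(0.13883) ≈ 15.8081°.

15.808°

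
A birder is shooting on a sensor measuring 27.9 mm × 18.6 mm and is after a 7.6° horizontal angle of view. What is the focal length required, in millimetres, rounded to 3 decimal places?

From α = 2·arctan(w/2f) we get f = w / (2·tan(α/2)).
With w = 27.9 mm and α/2 = 3.8°, tan(α/2) ≈ 0.06642, so f ≈ 27.9 / 0.13284 ≈ 210.0273 mm.

210.027 mm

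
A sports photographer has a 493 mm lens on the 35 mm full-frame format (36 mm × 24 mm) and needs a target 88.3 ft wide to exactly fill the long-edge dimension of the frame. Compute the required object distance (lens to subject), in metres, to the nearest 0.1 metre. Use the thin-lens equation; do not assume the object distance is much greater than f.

369.1 m

W: 88.3 ft × 304.8 mm/ft = 26913.84 mm.
Magnification m = w/W = dᵢ/dₒ; combined with 1/f = 1/dₒ + 1/dᵢ this gives dₒ = f·(1 + W/w).
dₒ = 493 mm × (1 + 26913.8/36) = 493 × 748.6066 ≈ 369063.075 mm = 369.063 m.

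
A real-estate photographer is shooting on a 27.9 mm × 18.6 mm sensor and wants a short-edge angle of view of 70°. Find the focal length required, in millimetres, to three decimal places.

13.282 mm

From α = 2·arctan(h/2f) we get f = h / (2·tan(α/2)).
With h = 18.6 mm and α/2 = 35°, tan(α/2) ≈ 0.70021, so f ≈ 18.6 / 1.40042 ≈ 13.2818 mm.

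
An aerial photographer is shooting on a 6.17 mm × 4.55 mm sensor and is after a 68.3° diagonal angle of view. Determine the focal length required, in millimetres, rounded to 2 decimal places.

5.65 mm

Sensor diagonal = √(6.17² + 4.55²) = √58.7714 ≈ 7.6663 mm.
From α = 2·arctan(d/2f) we get f = d / (2·tan(α/2)).
With d = 7.6663 mm and α/2 = 34.15°, tan(α/2) ≈ 0.67832, so f ≈ 7.6663 / 1.35665 ≈ 5.6509 mm.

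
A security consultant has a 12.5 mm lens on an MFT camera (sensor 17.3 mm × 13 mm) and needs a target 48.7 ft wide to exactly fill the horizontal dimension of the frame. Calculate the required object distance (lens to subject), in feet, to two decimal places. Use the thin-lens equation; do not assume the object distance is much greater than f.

35.23 ft

W: 48.7 ft × 304.8 mm/ft = 14843.76 mm.
Magnification m = w/W = dᵢ/dₒ; combined with 1/f = 1/dₒ + 1/dᵢ this gives dₒ = f·(1 + W/w).
dₒ = 12.5 mm × (1 + 14843.8/17.3) = 12.5 × 859.0208 ≈ 10737.760 mm = 10737.760/304.8 ft = 35.2289 ft.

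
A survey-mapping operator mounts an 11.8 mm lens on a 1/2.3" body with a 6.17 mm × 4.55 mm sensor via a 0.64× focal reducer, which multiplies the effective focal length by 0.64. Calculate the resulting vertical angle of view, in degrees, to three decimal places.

Effective focal length f = 11.8 × 0.64 = 7.552 mm.
α = 2·arctan(4.55 / (2 × 7.552)) = 2·arctan(0.30124) ≈ 33.5293°.

33.529°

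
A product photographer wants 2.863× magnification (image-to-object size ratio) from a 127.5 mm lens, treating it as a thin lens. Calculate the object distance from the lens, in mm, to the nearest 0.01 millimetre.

With m = dᵢ/dₒ and 1/f = 1/dₒ + 1/dᵢ, substituting dᵢ = m·dₒ gives 1/f = (1 + 1/m)/dₒ, hence dₒ = f·(1 + 1/m).
dₒ = 127.5 × (1 + 1/2.863) = 127.5 × 1.34928 ≈ 172.034 mm.

172.03 mm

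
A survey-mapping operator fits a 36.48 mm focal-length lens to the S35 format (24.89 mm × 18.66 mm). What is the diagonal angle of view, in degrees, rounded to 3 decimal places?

46.184°

Sensor diagonal = √(24.89² + 18.66²) = √967.7077 ≈ 31.1080 mm.
Angle of view α = 2·arctan(d/2f) with d = 31.1080 mm and f = 36.48 mm.
d/2f = 0.42637; arctan(0.42637) ≈ 23.0920°, so α ≈ 46.1840°.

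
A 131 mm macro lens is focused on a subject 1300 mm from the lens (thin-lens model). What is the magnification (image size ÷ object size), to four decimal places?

0.1121×

Thin lens: 1/f = 1/dₒ + 1/dᵢ → 1/dᵢ = 1/131 − 1/1300 = 0.0068644 mm⁻¹, so dᵢ ≈ 145.6801 mm.
Magnification m = dᵢ/dₒ = 145.6801/1300 ≈ 0.11206.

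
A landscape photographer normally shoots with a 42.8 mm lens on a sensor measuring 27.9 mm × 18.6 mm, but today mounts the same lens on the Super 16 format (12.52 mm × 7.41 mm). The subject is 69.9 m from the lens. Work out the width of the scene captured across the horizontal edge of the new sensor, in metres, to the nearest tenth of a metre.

The focal length stays 42.8 mm; the relevant sensor dimension is now w = 12.52 mm. Object distance dₒ = 69.9 m = 69900 mm.
Thin-lens field width W = w·(dₒ − f)/f = 12.52 × (69900 − 42.8)/42.8 ≈ 20434.863 mm = 20.4349 m.

20.4 m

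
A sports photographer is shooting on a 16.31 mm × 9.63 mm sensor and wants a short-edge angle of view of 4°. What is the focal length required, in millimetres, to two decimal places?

137.88 mm

From α = 2·arctan(h/2f) we get f = h / (2·tan(α/2)).
With h = 9.63 mm and α/2 = 2°, tan(α/2) ≈ 0.03492, so f ≈ 9.63 / 0.06984 ≈ 137.8836 mm.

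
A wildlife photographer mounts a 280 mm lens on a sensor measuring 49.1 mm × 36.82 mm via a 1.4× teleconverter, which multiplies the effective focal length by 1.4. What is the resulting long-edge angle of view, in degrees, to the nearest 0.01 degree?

7.17°

Effective focal length f = 280 × 1.4 = 392 mm.
α = 2·arctan(49.1 / (2 × 392)) = 2·arctan(0.06263) ≈ 7.1672°.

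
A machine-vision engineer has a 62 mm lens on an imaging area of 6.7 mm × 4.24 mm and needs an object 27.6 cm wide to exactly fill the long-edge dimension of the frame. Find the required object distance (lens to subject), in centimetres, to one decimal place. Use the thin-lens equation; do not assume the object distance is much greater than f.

W: 27.6 cm = 276 mm.
Magnification m = w/W = dᵢ/dₒ; combined with 1/f = 1/dₒ + 1/dᵢ this gives dₒ = f·(1 + W/w).
dₒ = 62 mm × (1 + 276/6.7) = 62 × 42.1940 ≈ 2616.030 mm = 261.603 cm.

261.6 cm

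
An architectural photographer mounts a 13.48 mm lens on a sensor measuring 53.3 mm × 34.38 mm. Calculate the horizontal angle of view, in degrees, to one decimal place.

126.3°

Angle of view α = 2·arctan(w/2f) with w = 53.3 mm and f = 13.48 mm.
w/2f = 1.97700; arctan(1.97700) ≈ 63.1690°, so α ≈ 126.3380°.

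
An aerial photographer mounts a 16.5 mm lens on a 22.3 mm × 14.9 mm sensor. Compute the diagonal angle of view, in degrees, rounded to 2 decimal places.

78.20°

Sensor diagonal = √(22.3² + 14.9²) = √719.3000 ≈ 26.8198 mm.
Angle of view α = 2·arctan(d/2f) with d = 26.8198 mm and f = 16.5 mm.
d/2f = 0.81272; arctan(0.81272) ≈ 39.1015°, so α ≈ 78.2029°.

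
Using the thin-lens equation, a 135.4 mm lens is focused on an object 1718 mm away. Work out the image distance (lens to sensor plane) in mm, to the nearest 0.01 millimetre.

146.98 mm

1/dᵢ = 1/f − 1/dₒ = 1/135.4 − 1/1718 = 0.0068035 mm⁻¹.
dᵢ = 1/0.0068035 ≈ 146.9842 mm.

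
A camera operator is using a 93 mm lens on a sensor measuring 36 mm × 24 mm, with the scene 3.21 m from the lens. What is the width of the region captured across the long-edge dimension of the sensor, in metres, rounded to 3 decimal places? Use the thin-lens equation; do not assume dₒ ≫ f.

1.207 m

dₒ: 3.21 m = 3210 mm.
Similar triangles through the lens centre give W/dₒ = w/dᵢ; with 1/f = 1/dₒ + 1/dᵢ this gives W = w·(dₒ − f)/f.
W = 36 mm × (3210 − 93) / 93 = 36 × 33.5161 ≈ 1206.581 mm = 1.20658 m.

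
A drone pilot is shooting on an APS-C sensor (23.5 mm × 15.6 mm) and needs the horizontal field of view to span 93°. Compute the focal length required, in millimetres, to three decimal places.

11.150 mm

From α = 2·arctan(w/2f) we get f = w / (2·tan(α/2)).
With w = 23.5 mm and α/2 = 46.5°, tan(α/2) ≈ 1.05378, so f ≈ 23.5 / 2.10756 ≈ 11.1503 mm.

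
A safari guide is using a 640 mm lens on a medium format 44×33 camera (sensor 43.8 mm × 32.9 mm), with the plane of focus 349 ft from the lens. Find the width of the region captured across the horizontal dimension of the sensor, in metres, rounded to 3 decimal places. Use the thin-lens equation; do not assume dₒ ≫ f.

dₒ: 349 ft × 304.8 mm/ft = 106375.20 mm.
Similar triangles through the lens centre give W/dₒ = w/dᵢ; with 1/f = 1/dₒ + 1/dᵢ this gives W = w·(dₒ − f)/f.
W = 43.8 mm × (106375 − 640) / 640 = 43.8 × 165.2112 ≈ 7236.253 mm = 7.23625 m.

7.236 m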